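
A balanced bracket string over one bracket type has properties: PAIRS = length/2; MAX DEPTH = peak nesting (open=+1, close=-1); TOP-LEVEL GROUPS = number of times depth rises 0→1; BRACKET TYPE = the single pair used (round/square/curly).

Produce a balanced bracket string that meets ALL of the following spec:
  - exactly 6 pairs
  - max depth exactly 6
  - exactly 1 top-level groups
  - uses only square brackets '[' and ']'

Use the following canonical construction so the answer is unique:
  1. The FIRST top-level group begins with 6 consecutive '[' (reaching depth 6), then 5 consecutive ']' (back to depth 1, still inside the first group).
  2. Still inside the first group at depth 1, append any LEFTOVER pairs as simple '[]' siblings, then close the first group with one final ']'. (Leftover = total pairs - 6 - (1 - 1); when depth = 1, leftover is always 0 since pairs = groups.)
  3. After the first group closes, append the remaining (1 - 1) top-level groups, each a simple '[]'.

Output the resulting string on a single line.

Spec: pairs=6 depth=6 groups=1
Leftover pairs = 6 - 6 - (1-1) = 0
First group: deep chain of depth 6 + 0 sibling pairs
Remaining 0 groups: simple '[]' each

Answer: [[[[[[]]]]]]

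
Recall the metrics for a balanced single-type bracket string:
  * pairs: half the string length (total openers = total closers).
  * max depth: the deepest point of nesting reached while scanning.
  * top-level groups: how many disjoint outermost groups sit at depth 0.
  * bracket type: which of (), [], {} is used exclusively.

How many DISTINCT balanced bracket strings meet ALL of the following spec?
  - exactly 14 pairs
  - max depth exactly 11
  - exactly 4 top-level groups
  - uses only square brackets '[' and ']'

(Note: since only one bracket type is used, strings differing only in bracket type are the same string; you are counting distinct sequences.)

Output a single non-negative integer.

Spec: pairs=14 depth=11 groups=4
Count(depth <= 11) = 326876
Count(depth <= 10) = 326872
Count(depth == 11) = 326876 - 326872 = 4

Answer: 4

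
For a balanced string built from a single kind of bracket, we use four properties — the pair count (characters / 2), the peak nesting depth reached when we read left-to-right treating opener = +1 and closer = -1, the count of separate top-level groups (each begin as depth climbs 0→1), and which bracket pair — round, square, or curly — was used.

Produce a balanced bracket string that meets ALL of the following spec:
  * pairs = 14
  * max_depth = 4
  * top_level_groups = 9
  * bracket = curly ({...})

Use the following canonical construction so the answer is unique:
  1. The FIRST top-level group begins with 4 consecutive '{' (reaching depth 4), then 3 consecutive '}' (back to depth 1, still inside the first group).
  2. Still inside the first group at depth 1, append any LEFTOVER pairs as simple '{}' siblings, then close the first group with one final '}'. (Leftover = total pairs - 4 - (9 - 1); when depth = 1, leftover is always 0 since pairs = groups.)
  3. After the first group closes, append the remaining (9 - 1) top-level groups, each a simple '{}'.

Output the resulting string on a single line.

Spec: pairs=14 depth=4 groups=9
Leftover pairs = 14 - 4 - (9-1) = 2
First group: deep chain of depth 4 + 2 sibling pairs
Remaining 8 groups: simple '{}' each

Answer: {{{{}}}{}{}}{}{}{}{}{}{}{}{}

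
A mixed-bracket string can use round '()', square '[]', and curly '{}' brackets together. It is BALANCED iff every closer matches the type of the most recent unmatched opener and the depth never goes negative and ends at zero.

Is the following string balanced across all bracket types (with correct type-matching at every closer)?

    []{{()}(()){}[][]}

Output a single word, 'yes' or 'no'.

pos 0: push '['; stack = [
pos 1: ']' matches '['; pop; stack = (empty)
pos 2: push '{'; stack = {
pos 3: push '{'; stack = {{
pos 4: push '('; stack = {{(
pos 5: ')' matches '('; pop; stack = {{
pos 6: '}' matches '{'; pop; stack = {
pos 7: push '('; stack = {(
pos 8: push '('; stack = {((
pos 9: ')' matches '('; pop; stack = {(
pos 10: ')' matches '('; pop; stack = {
pos 11: push '{'; stack = {{
pos 12: '}' matches '{'; pop; stack = {
pos 13: push '['; stack = {[
pos 14: ']' matches '['; pop; stack = {
pos 15: push '['; stack = {[
pos 16: ']' matches '['; pop; stack = {
pos 17: '}' matches '{'; pop; stack = (empty)
end: stack empty → VALID
Verdict: properly nested → yes

Answer: yes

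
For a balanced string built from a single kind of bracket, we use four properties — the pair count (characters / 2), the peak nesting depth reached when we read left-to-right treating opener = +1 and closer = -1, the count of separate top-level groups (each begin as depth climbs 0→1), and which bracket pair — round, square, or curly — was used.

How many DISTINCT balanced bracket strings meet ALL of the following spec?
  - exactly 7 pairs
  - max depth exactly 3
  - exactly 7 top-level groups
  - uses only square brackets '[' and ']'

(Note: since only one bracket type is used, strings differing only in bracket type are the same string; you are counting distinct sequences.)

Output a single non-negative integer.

Spec: pairs=7 depth=3 groups=7
Count(depth <= 3) = 1
Count(depth <= 2) = 1
Count(depth == 3) = 1 - 1 = 0

Answer: 0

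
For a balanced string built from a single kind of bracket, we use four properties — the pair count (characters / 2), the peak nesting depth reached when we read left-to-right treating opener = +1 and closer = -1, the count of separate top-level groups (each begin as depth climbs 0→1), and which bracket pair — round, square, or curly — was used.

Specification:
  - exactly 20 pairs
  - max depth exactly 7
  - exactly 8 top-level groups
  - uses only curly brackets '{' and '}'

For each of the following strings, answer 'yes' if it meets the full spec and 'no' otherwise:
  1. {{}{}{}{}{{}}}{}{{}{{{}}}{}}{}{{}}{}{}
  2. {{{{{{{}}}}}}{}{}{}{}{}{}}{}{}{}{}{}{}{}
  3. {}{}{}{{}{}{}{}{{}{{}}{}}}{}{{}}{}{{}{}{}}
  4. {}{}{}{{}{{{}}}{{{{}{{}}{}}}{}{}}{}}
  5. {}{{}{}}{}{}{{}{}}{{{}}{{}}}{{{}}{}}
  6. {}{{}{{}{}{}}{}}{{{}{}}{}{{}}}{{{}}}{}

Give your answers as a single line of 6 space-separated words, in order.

String 1 '{{}{}{}{}{{}}}{}{{}{{{}}}{}}{}{{}}{}{}': depth seq [1 2 1 2 1 2 1 2 1 2 3 2 1 0 1 0 1 2 1 2 3 4 3 2 1 2 1 0 1 0 1 2 1 0 1 0 1 0]
  -> pairs=19 depth=4 groups=7 -> no
String 2 '{{{{{{{}}}}}}{}{}{}{}{}{}}{}{}{}{}{}{}{}': depth seq [1 2 3 4 5 6 7 6 5 4 3 2 1 2 1 2 1 2 1 2 1 2 1 2 1 0 1 0 1 0 1 0 1 0 1 0 1 0 1 0]
  -> pairs=20 depth=7 groups=8 -> yes
String 3 '{}{}{}{{}{}{}{}{{}{{}}{}}}{}{{}}{}{{}{}{}}': depth seq [1 0 1 0 1 0 1 2 1 2 1 2 1 2 1 2 3 2 3 4 3 2 3 2 1 0 1 0 1 2 1 0 1 0 1 2 1 2 1 2 1 0]
  -> pairs=21 depth=4 groups=8 -> no
String 4 '{}{}{}{{}{{{}}}{{{{}{{}}{}}}{}{}}{}}': depth seq [1 0 1 0 1 0 1 2 1 2 3 4 3 2 1 2 3 4 5 4 5 6 5 4 5 4 3 2 3 2 3 2 1 2 1 0]
  -> pairs=18 depth=6 groups=4 -> no
String 5 '{}{{}{}}{}{}{{}{}}{{{}}{{}}}{{{}}{}}': depth seq [1 0 1 2 1 2 1 0 1 0 1 0 1 2 1 2 1 0 1 2 3 2 1 2 3 2 1 0 1 2 3 2 1 2 1 0]
  -> pairs=18 depth=3 groups=7 -> no
String 6 '{}{{}{{}{}{}}{}}{{{}{}}{}{{}}}{{{}}}{}': depth seq [1 0 1 2 1 2 3 2 3 2 3 2 1 2 1 0 1 2 3 2 3 2 1 2 1 2 3 2 1 0 1 2 3 2 1 0 1 0]
  -> pairs=19 depth=3 groups=5 -> no

Answer: no yes no no no no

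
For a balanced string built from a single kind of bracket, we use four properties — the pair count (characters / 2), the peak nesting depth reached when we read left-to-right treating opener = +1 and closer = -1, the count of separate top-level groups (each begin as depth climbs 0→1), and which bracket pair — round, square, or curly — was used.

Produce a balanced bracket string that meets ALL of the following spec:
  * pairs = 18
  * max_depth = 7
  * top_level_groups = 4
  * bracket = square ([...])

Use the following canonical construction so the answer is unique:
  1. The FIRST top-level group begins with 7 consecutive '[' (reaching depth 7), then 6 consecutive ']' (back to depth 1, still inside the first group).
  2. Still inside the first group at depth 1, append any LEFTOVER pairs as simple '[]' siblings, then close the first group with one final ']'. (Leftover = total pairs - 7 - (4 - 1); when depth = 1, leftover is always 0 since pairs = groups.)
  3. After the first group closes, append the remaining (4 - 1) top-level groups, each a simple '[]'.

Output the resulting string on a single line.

Answer: [[[[[[[]]]]]][][][][][][][][]][][][]

Derivation:
Spec: pairs=18 depth=7 groups=4
Leftover pairs = 18 - 7 - (4-1) = 8
First group: deep chain of depth 7 + 8 sibling pairs
Remaining 3 groups: simple '[]' each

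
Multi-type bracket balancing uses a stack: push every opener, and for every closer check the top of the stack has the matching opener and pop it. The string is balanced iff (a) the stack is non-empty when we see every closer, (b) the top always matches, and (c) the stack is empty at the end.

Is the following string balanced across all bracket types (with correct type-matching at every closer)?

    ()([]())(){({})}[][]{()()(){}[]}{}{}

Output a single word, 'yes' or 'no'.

Answer: yes

Derivation:
pos 0: push '('; stack = (
pos 1: ')' matches '('; pop; stack = (empty)
pos 2: push '('; stack = (
pos 3: push '['; stack = ([
pos 4: ']' matches '['; pop; stack = (
pos 5: push '('; stack = ((
pos 6: ')' matches '('; pop; stack = (
pos 7: ')' matches '('; pop; stack = (empty)
pos 8: push '('; stack = (
pos 9: ')' matches '('; pop; stack = (empty)
pos 10: push '{'; stack = {
pos 11: push '('; stack = {(
pos 12: push '{'; stack = {({
pos 13: '}' matches '{'; pop; stack = {(
pos 14: ')' matches '('; pop; stack = {
pos 15: '}' matches '{'; pop; stack = (empty)
pos 16: push '['; stack = [
pos 17: ']' matches '['; pop; stack = (empty)
pos 18: push '['; stack = [
pos 19: ']' matches '['; pop; stack = (empty)
pos 20: push '{'; stack = {
pos 21: push '('; stack = {(
pos 22: ')' matches '('; pop; stack = {
pos 23: push '('; stack = {(
pos 24: ')' matches '('; pop; stack = {
pos 25: push '('; stack = {(
pos 26: ')' matches '('; pop; stack = {
pos 27: push '{'; stack = {{
pos 28: '}' matches '{'; pop; stack = {
pos 29: push '['; stack = {[
pos 30: ']' matches '['; pop; stack = {
pos 31: '}' matches '{'; pop; stack = (empty)
pos 32: push '{'; stack = {
pos 33: '}' matches '{'; pop; stack = (empty)
pos 34: push '{'; stack = {
pos 35: '}' matches '{'; pop; stack = (empty)
end: stack empty → VALID
Verdict: properly nested → yes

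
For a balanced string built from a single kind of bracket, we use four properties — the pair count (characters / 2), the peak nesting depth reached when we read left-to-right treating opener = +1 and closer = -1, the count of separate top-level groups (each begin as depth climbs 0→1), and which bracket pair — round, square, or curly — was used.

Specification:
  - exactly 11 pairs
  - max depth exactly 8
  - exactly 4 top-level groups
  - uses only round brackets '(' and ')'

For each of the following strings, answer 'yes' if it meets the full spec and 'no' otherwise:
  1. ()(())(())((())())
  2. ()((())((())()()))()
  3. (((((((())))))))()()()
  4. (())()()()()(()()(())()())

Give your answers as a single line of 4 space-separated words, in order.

Answer: no no yes no

Derivation:
String 1 '()(())(())((())())': depth seq [1 0 1 2 1 0 1 2 1 0 1 2 3 2 1 2 1 0]
  -> pairs=9 depth=3 groups=4 -> no
String 2 '()((())((())()()))()': depth seq [1 0 1 2 3 2 1 2 3 4 3 2 3 2 3 2 1 0 1 0]
  -> pairs=10 depth=4 groups=3 -> no
String 3 '(((((((())))))))()()()': depth seq [1 2 3 4 5 6 7 8 7 6 5 4 3 2 1 0 1 0 1 0 1 0]
  -> pairs=11 depth=8 groups=4 -> yes
String 4 '(())()()()()(()()(())()())': depth seq [1 2 1 0 1 0 1 0 1 0 1 0 1 2 1 2 1 2 3 2 1 2 1 2 1 0]
  -> pairs=13 depth=3 groups=6 -> no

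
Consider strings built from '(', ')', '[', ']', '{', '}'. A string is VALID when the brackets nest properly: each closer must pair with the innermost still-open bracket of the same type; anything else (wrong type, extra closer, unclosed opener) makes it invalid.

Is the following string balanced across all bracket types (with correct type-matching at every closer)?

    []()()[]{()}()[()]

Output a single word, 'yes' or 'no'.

Answer: yes

Derivation:
pos 0: push '['; stack = [
pos 1: ']' matches '['; pop; stack = (empty)
pos 2: push '('; stack = (
pos 3: ')' matches '('; pop; stack = (empty)
pos 4: push '('; stack = (
pos 5: ')' matches '('; pop; stack = (empty)
pos 6: push '['; stack = [
pos 7: ']' matches '['; pop; stack = (empty)
pos 8: push '{'; stack = {
pos 9: push '('; stack = {(
pos 10: ')' matches '('; pop; stack = {
pos 11: '}' matches '{'; pop; stack = (empty)
pos 12: push '('; stack = (
pos 13: ')' matches '('; pop; stack = (empty)
pos 14: push '['; stack = [
pos 15: push '('; stack = [(
pos 16: ')' matches '('; pop; stack = [
pos 17: ']' matches '['; pop; stack = (empty)
end: stack empty → VALID
Verdict: properly nested → yes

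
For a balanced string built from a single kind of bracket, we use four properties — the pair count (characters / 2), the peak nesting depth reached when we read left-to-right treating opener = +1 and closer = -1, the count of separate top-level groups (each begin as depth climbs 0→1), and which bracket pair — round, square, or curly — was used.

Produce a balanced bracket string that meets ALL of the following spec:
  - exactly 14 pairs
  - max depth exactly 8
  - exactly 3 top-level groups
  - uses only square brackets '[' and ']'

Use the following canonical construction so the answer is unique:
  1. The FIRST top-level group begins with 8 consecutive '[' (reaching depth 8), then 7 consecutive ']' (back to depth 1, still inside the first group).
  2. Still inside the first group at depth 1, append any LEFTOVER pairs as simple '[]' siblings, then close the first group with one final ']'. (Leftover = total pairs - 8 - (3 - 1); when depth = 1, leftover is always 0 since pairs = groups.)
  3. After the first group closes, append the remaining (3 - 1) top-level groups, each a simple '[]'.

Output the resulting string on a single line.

Answer: [[[[[[[[]]]]]]][][][][]][][]

Derivation:
Spec: pairs=14 depth=8 groups=3
Leftover pairs = 14 - 8 - (3-1) = 4
First group: deep chain of depth 8 + 4 sibling pairs
Remaining 2 groups: simple '[]' each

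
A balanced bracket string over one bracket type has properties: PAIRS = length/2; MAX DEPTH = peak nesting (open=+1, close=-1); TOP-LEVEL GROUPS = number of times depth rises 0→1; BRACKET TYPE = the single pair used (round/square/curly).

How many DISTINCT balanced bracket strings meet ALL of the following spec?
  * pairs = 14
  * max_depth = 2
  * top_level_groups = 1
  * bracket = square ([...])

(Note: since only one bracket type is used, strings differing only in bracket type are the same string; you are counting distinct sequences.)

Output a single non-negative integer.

Spec: pairs=14 depth=2 groups=1
Count(depth <= 2) = 1
Count(depth <= 1) = 0
Count(depth == 2) = 1 - 0 = 1

Answer: 1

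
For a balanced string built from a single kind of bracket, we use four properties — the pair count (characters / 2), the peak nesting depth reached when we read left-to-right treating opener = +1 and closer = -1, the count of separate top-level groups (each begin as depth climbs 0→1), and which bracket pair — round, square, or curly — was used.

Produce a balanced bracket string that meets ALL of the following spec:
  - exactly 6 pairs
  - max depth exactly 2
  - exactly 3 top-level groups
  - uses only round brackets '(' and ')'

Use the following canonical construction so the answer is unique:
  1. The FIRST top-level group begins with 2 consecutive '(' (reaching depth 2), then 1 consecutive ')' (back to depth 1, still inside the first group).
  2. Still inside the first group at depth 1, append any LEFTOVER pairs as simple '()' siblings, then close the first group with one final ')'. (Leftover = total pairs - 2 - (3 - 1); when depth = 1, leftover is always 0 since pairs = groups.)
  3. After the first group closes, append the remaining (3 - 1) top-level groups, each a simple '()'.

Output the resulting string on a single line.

Spec: pairs=6 depth=2 groups=3
Leftover pairs = 6 - 2 - (3-1) = 2
First group: deep chain of depth 2 + 2 sibling pairs
Remaining 2 groups: simple '()' each

Answer: (()()())()()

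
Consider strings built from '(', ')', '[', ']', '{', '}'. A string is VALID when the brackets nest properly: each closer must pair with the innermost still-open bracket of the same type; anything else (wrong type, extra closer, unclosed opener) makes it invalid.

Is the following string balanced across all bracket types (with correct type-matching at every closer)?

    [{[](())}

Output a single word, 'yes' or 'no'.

pos 0: push '['; stack = [
pos 1: push '{'; stack = [{
pos 2: push '['; stack = [{[
pos 3: ']' matches '['; pop; stack = [{
pos 4: push '('; stack = [{(
pos 5: push '('; stack = [{((
pos 6: ')' matches '('; pop; stack = [{(
pos 7: ')' matches '('; pop; stack = [{
pos 8: '}' matches '{'; pop; stack = [
end: stack still non-empty ([) → INVALID
Verdict: unclosed openers at end: [ → no

Answer: no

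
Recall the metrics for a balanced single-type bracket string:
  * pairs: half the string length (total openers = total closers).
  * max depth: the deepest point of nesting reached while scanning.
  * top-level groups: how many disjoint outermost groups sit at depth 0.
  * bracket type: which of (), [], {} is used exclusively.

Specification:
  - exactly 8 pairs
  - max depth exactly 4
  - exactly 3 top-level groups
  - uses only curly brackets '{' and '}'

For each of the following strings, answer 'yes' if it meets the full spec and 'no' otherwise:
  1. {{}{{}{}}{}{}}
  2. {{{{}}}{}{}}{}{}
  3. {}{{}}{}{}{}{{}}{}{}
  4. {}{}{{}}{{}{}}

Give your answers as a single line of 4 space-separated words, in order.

String 1 '{{}{{}{}}{}{}}': depth seq [1 2 1 2 3 2 3 2 1 2 1 2 1 0]
  -> pairs=7 depth=3 groups=1 -> no
String 2 '{{{{}}}{}{}}{}{}': depth seq [1 2 3 4 3 2 1 2 1 2 1 0 1 0 1 0]
  -> pairs=8 depth=4 groups=3 -> yes
String 3 '{}{{}}{}{}{}{{}}{}{}': depth seq [1 0 1 2 1 0 1 0 1 0 1 0 1 2 1 0 1 0 1 0]
  -> pairs=10 depth=2 groups=8 -> no
String 4 '{}{}{{}}{{}{}}': depth seq [1 0 1 0 1 2 1 0 1 2 1 2 1 0]
  -> pairs=7 depth=2 groups=4 -> no

Answer: no yes no no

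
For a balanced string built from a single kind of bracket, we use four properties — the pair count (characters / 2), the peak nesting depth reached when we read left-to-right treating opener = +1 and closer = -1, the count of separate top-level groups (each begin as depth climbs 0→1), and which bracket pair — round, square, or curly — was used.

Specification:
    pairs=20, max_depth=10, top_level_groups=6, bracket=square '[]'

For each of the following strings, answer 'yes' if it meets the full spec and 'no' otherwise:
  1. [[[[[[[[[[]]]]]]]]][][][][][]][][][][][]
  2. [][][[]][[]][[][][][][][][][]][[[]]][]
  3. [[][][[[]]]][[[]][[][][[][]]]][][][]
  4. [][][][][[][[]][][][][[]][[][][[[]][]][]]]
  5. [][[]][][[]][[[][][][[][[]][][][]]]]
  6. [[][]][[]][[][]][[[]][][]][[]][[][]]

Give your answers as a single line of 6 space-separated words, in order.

Answer: yes no no no no no

Derivation:
String 1 '[[[[[[[[[[]]]]]]]]][][][][][]][][][][][]': depth seq [1 2 3 4 5 6 7 8 9 10 9 8 7 6 5 4 3 2 1 2 1 2 1 2 1 2 1 2 1 0 1 0 1 0 1 0 1 0 1 0]
  -> pairs=20 depth=10 groups=6 -> yes
String 2 '[][][[]][[]][[][][][][][][][]][[[]]][]': depth seq [1 0 1 0 1 2 1 0 1 2 1 0 1 2 1 2 1 2 1 2 1 2 1 2 1 2 1 2 1 0 1 2 3 2 1 0 1 0]
  -> pairs=19 depth=3 groups=7 -> no
String 3 '[[][][[[]]]][[[]][[][][[][]]]][][][]': depth seq [1 2 1 2 1 2 3 4 3 2 1 0 1 2 3 2 1 2 3 2 3 2 3 4 3 4 3 2 1 0 1 0 1 0 1 0]
  -> pairs=18 depth=4 groups=5 -> no
String 4 '[][][][][[][[]][][][][[]][[][][[[]][]][]]]': depth seq [1 0 1 0 1 0 1 0 1 2 1 2 3 2 1 2 1 2 1 2 1 2 3 2 1 2 3 2 3 2 3 4 5 4 3 4 3 2 3 2 1 0]
  -> pairs=21 depth=5 groups=5 -> no
String 5 '[][[]][][[]][[[][][][[][[]][][][]]]]': depth seq [1 0 1 2 1 0 1 0 1 2 1 0 1 2 3 2 3 2 3 2 3 4 3 4 5 4 3 4 3 4 3 4 3 2 1 0]
  -> pairs=18 depth=5 groups=5 -> no
String 6 '[[][]][[]][[][]][[[]][][]][[]][[][]]': depth seq [1 2 1 2 1 0 1 2 1 0 1 2 1 2 1 0 1 2 3 2 1 2 1 2 1 0 1 2 1 0 1 2 1 2 1 0]
  -> pairs=18 depth=3 groups=6 -> no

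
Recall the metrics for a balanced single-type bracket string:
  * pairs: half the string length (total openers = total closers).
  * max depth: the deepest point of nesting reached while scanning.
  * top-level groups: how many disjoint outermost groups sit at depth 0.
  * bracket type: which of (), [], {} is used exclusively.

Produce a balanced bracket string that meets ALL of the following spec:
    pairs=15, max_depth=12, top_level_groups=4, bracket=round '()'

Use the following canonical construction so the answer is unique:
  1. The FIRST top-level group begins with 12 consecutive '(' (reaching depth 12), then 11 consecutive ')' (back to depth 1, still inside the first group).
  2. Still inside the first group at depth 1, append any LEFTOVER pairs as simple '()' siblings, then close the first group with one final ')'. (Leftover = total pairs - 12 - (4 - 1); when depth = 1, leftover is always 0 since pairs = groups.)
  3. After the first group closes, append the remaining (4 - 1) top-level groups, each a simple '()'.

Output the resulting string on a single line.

Spec: pairs=15 depth=12 groups=4
Leftover pairs = 15 - 12 - (4-1) = 0
First group: deep chain of depth 12 + 0 sibling pairs
Remaining 3 groups: simple '()' each

Answer: (((((((((((())))))))))))()()()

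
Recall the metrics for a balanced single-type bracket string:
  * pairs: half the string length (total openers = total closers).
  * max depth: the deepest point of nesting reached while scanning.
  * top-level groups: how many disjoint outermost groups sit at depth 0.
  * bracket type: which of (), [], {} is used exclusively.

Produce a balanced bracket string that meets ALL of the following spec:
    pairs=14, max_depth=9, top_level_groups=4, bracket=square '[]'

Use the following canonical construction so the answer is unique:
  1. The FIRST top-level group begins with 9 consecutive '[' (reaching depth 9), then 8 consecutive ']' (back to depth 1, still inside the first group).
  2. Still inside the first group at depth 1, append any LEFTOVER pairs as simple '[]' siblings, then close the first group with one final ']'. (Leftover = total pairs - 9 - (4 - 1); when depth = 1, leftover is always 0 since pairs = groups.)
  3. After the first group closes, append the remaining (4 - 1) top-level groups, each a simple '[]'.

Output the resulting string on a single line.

Spec: pairs=14 depth=9 groups=4
Leftover pairs = 14 - 9 - (4-1) = 2
First group: deep chain of depth 9 + 2 sibling pairs
Remaining 3 groups: simple '[]' each

Answer: [[[[[[[[[]]]]]]]][][]][][][]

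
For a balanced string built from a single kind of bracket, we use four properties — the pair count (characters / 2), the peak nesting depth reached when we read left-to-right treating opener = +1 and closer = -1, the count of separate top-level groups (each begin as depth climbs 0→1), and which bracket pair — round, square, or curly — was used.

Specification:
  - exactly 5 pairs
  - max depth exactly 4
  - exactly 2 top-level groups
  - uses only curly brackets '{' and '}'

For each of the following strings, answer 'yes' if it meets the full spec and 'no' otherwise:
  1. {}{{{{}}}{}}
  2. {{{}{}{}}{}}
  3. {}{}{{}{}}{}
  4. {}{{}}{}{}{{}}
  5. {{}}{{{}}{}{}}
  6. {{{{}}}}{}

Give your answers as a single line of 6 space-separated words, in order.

String 1 '{}{{{{}}}{}}': depth seq [1 0 1 2 3 4 3 2 1 2 1 0]
  -> pairs=6 depth=4 groups=2 -> no
String 2 '{{{}{}{}}{}}': depth seq [1 2 3 2 3 2 3 2 1 2 1 0]
  -> pairs=6 depth=3 groups=1 -> no
String 3 '{}{}{{}{}}{}': depth seq [1 0 1 0 1 2 1 2 1 0 1 0]
  -> pairs=6 depth=2 groups=4 -> no
String 4 '{}{{}}{}{}{{}}': depth seq [1 0 1 2 1 0 1 0 1 0 1 2 1 0]
  -> pairs=7 depth=2 groups=5 -> no
String 5 '{{}}{{{}}{}{}}': depth seq [1 2 1 0 1 2 3 2 1 2 1 2 1 0]
  -> pairs=7 depth=3 groups=2 -> no
String 6 '{{{{}}}}{}': depth seq [1 2 3 4 3 2 1 0 1 0]
  -> pairs=5 depth=4 groups=2 -> yes

Answer: no no no no no yes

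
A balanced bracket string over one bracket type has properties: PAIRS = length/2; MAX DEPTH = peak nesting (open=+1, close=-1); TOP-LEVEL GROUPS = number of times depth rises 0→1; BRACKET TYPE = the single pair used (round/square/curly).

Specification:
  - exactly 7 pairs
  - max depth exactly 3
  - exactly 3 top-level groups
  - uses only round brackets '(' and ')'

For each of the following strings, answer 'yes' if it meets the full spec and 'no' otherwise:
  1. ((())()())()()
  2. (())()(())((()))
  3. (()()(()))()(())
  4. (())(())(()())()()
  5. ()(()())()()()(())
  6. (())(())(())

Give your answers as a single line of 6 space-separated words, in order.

Answer: yes no no no no no

Derivation:
String 1 '((())()())()()': depth seq [1 2 3 2 1 2 1 2 1 0 1 0 1 0]
  -> pairs=7 depth=3 groups=3 -> yes
String 2 '(())()(())((()))': depth seq [1 2 1 0 1 0 1 2 1 0 1 2 3 2 1 0]
  -> pairs=8 depth=3 groups=4 -> no
String 3 '(()()(()))()(())': depth seq [1 2 1 2 1 2 3 2 1 0 1 0 1 2 1 0]
  -> pairs=8 depth=3 groups=3 -> no
String 4 '(())(())(()())()()': depth seq [1 2 1 0 1 2 1 0 1 2 1 2 1 0 1 0 1 0]
  -> pairs=9 depth=2 groups=5 -> no
String 5 '()(()())()()()(())': depth seq [1 0 1 2 1 2 1 0 1 0 1 0 1 0 1 2 1 0]
  -> pairs=9 depth=2 groups=6 -> no
String 6 '(())(())(())': depth seq [1 2 1 0 1 2 1 0 1 2 1 0]
  -> pairs=6 depth=2 groups=3 -> no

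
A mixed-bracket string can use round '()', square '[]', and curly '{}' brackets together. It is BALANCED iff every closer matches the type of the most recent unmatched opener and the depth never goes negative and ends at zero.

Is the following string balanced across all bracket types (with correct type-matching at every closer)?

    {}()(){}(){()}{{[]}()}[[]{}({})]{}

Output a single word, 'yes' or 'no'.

pos 0: push '{'; stack = {
pos 1: '}' matches '{'; pop; stack = (empty)
pos 2: push '('; stack = (
pos 3: ')' matches '('; pop; stack = (empty)
pos 4: push '('; stack = (
pos 5: ')' matches '('; pop; stack = (empty)
pos 6: push '{'; stack = {
pos 7: '}' matches '{'; pop; stack = (empty)
pos 8: push '('; stack = (
pos 9: ')' matches '('; pop; stack = (empty)
pos 10: push '{'; stack = {
pos 11: push '('; stack = {(
pos 12: ')' matches '('; pop; stack = {
pos 13: '}' matches '{'; pop; stack = (empty)
pos 14: push '{'; stack = {
pos 15: push '{'; stack = {{
pos 16: push '['; stack = {{[
pos 17: ']' matches '['; pop; stack = {{
pos 18: '}' matches '{'; pop; stack = {
pos 19: push '('; stack = {(
pos 20: ')' matches '('; pop; stack = {
pos 21: '}' matches '{'; pop; stack = (empty)
pos 22: push '['; stack = [
pos 23: push '['; stack = [[
pos 24: ']' matches '['; pop; stack = [
pos 25: push '{'; stack = [{
pos 26: '}' matches '{'; pop; stack = [
pos 27: push '('; stack = [(
pos 28: push '{'; stack = [({
pos 29: '}' matches '{'; pop; stack = [(
pos 30: ')' matches '('; pop; stack = [
pos 31: ']' matches '['; pop; stack = (empty)
pos 32: push '{'; stack = {
pos 33: '}' matches '{'; pop; stack = (empty)
end: stack empty → VALID
Verdict: properly nested → yes

Answer: yes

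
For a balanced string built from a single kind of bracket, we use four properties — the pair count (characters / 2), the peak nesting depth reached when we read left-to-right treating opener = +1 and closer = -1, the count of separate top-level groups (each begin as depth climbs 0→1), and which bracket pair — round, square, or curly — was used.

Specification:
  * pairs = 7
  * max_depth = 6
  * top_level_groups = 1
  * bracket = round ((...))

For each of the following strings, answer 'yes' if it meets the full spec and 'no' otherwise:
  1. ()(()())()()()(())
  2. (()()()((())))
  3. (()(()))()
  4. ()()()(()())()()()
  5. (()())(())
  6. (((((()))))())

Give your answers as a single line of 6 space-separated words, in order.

String 1 '()(()())()()()(())': depth seq [1 0 1 2 1 2 1 0 1 0 1 0 1 0 1 2 1 0]
  -> pairs=9 depth=2 groups=6 -> no
String 2 '(()()()((())))': depth seq [1 2 1 2 1 2 1 2 3 4 3 2 1 0]
  -> pairs=7 depth=4 groups=1 -> no
String 3 '(()(()))()': depth seq [1 2 1 2 3 2 1 0 1 0]
  -> pairs=5 depth=3 groups=2 -> no
String 4 '()()()(()())()()()': depth seq [1 0 1 0 1 0 1 2 1 2 1 0 1 0 1 0 1 0]
  -> pairs=9 depth=2 groups=7 -> no
String 5 '(()())(())': depth seq [1 2 1 2 1 0 1 2 1 0]
  -> pairs=5 depth=2 groups=2 -> no
String 6 '(((((()))))())': depth seq [1 2 3 4 5 6 5 4 3 2 1 2 1 0]
  -> pairs=7 depth=6 groups=1 -> yes

Answer: no no no no no yes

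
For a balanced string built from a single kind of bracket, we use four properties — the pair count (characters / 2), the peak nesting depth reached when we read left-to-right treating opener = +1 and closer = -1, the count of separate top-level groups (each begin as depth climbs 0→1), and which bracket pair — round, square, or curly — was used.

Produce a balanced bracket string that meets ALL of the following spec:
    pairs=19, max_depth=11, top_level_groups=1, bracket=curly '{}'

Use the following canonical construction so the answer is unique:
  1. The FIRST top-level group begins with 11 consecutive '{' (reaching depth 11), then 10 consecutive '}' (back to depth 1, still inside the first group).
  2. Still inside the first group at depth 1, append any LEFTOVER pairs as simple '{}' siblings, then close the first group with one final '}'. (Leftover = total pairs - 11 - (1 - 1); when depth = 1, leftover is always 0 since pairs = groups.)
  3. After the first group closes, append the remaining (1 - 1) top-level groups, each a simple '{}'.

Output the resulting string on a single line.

Spec: pairs=19 depth=11 groups=1
Leftover pairs = 19 - 11 - (1-1) = 8
First group: deep chain of depth 11 + 8 sibling pairs
Remaining 0 groups: simple '{}' each

Answer: {{{{{{{{{{{}}}}}}}}}}{}{}{}{}{}{}{}{}}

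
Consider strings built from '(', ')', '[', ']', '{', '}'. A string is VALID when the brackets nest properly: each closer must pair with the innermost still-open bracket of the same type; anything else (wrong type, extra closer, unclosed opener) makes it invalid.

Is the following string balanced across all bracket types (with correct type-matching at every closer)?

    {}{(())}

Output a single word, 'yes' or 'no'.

pos 0: push '{'; stack = {
pos 1: '}' matches '{'; pop; stack = (empty)
pos 2: push '{'; stack = {
pos 3: push '('; stack = {(
pos 4: push '('; stack = {((
pos 5: ')' matches '('; pop; stack = {(
pos 6: ')' matches '('; pop; stack = {
pos 7: '}' matches '{'; pop; stack = (empty)
end: stack empty → VALID
Verdict: properly nested → yes

Answer: yes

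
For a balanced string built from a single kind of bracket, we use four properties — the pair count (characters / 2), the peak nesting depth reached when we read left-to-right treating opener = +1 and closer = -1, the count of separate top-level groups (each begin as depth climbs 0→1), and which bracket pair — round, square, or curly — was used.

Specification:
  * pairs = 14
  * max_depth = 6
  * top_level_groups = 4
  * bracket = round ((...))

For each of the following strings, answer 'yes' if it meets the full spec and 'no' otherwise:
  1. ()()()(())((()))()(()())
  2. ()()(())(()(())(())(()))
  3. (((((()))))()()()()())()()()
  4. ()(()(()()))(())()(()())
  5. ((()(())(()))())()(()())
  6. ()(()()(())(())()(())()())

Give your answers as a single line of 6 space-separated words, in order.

Answer: no no yes no no no

Derivation:
String 1 '()()()(())((()))()(()())': depth seq [1 0 1 0 1 0 1 2 1 0 1 2 3 2 1 0 1 0 1 2 1 2 1 0]
  -> pairs=12 depth=3 groups=7 -> no
String 2 '()()(())(()(())(())(()))': depth seq [1 0 1 0 1 2 1 0 1 2 1 2 3 2 1 2 3 2 1 2 3 2 1 0]
  -> pairs=12 depth=3 groups=4 -> no
String 3 '(((((()))))()()()()())()()()': depth seq [1 2 3 4 5 6 5 4 3 2 1 2 1 2 1 2 1 2 1 2 1 0 1 0 1 0 1 0]
  -> pairs=14 depth=6 groups=4 -> yes
String 4 '()(()(()()))(())()(()())': depth seq [1 0 1 2 1 2 3 2 3 2 1 0 1 2 1 0 1 0 1 2 1 2 1 0]
  -> pairs=12 depth=3 groups=5 -> no
String 5 '((()(())(()))())()(()())': depth seq [1 2 3 2 3 4 3 2 3 4 3 2 1 2 1 0 1 0 1 2 1 2 1 0]
  -> pairs=12 depth=4 groups=3 -> no
String 6 '()(()()(())(())()(())()())': depth seq [1 0 1 2 1 2 1 2 3 2 1 2 3 2 1 2 1 2 3 2 1 2 1 2 1 0]
  -> pairs=13 depth=3 groups=2 -> no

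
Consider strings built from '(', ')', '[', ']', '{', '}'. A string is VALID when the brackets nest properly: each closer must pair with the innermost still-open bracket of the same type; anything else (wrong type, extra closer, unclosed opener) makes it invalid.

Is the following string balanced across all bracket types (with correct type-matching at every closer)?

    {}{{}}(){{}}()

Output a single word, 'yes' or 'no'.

pos 0: push '{'; stack = {
pos 1: '}' matches '{'; pop; stack = (empty)
pos 2: push '{'; stack = {
pos 3: push '{'; stack = {{
pos 4: '}' matches '{'; pop; stack = {
pos 5: '}' matches '{'; pop; stack = (empty)
pos 6: push '('; stack = (
pos 7: ')' matches '('; pop; stack = (empty)
pos 8: push '{'; stack = {
pos 9: push '{'; stack = {{
pos 10: '}' matches '{'; pop; stack = {
pos 11: '}' matches '{'; pop; stack = (empty)
pos 12: push '('; stack = (
pos 13: ')' matches '('; pop; stack = (empty)
end: stack empty → VALID
Verdict: properly nested → yes

Answer: yes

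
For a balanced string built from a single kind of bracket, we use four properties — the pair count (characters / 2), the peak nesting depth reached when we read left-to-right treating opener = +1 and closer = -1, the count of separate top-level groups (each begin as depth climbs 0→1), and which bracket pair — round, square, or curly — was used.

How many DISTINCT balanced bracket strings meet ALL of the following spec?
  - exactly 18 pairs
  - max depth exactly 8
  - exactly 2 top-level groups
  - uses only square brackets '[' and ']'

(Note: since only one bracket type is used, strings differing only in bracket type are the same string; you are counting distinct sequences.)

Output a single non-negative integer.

Answer: 17246047

Derivation:
Spec: pairs=18 depth=8 groups=2
Count(depth <= 8) = 116749535
Count(depth <= 7) = 99503488
Count(depth == 8) = 116749535 - 99503488 = 17246047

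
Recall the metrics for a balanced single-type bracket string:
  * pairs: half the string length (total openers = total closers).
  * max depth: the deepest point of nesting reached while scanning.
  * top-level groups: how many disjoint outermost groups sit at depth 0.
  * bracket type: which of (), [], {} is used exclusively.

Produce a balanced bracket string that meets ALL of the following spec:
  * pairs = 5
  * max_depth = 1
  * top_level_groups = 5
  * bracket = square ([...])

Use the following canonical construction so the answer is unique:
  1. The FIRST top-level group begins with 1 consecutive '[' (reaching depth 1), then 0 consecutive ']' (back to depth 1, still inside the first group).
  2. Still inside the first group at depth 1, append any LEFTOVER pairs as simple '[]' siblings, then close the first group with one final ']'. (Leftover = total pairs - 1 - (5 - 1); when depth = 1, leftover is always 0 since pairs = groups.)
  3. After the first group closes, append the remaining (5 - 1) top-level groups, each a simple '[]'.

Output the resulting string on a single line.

Answer: [][][][][]

Derivation:
Spec: pairs=5 depth=1 groups=5
Leftover pairs = 5 - 1 - (5-1) = 0
First group: deep chain of depth 1 + 0 sibling pairs
Remaining 4 groups: simple '[]' each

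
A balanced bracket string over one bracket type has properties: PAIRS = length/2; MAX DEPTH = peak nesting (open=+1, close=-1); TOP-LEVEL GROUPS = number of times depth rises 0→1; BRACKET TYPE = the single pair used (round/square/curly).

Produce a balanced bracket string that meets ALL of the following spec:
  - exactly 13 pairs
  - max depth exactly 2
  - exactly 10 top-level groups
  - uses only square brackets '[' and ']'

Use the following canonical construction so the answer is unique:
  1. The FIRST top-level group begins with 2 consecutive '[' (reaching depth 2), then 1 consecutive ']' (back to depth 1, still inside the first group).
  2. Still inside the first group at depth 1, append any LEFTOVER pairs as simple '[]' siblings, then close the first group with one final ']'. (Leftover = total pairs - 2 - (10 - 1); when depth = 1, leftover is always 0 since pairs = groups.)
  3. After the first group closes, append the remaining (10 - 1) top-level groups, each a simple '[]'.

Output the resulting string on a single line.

Answer: [[][][]][][][][][][][][][]

Derivation:
Spec: pairs=13 depth=2 groups=10
Leftover pairs = 13 - 2 - (10-1) = 2
First group: deep chain of depth 2 + 2 sibling pairs
Remaining 9 groups: simple '[]' each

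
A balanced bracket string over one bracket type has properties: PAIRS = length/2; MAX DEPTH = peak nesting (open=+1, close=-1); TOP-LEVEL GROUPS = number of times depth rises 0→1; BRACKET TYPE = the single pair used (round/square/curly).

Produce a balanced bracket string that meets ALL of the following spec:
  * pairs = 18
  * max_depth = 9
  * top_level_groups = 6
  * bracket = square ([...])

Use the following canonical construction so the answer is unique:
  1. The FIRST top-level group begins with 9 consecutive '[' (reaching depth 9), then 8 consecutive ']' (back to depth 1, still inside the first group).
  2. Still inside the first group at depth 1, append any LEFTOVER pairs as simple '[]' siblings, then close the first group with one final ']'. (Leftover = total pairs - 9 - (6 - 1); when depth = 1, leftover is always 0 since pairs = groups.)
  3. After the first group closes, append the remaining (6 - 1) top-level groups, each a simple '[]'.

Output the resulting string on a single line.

Spec: pairs=18 depth=9 groups=6
Leftover pairs = 18 - 9 - (6-1) = 4
First group: deep chain of depth 9 + 4 sibling pairs
Remaining 5 groups: simple '[]' each

Answer: [[[[[[[[[]]]]]]]][][][][]][][][][][]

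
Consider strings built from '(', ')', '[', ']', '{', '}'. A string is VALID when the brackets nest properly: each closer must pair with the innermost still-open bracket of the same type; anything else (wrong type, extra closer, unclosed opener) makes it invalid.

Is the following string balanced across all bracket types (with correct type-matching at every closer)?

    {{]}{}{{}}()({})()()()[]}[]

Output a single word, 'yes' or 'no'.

Answer: no

Derivation:
pos 0: push '{'; stack = {
pos 1: push '{'; stack = {{
pos 2: saw closer ']' but top of stack is '{' (expected '}') → INVALID
Verdict: type mismatch at position 2: ']' closes '{' → no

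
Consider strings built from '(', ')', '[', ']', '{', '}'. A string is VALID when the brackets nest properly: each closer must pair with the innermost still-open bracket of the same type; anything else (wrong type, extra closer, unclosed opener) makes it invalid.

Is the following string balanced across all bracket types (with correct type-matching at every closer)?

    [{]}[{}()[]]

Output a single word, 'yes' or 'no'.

Answer: no

Derivation:
pos 0: push '['; stack = [
pos 1: push '{'; stack = [{
pos 2: saw closer ']' but top of stack is '{' (expected '}') → INVALID
Verdict: type mismatch at position 2: ']' closes '{' → no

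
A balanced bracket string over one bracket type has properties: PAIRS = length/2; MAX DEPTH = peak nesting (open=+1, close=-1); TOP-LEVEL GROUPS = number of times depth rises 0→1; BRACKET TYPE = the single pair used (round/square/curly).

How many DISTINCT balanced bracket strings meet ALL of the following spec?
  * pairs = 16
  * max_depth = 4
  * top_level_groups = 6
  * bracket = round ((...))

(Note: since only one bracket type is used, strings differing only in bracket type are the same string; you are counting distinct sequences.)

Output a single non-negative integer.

Answer: 491487

Derivation:
Spec: pairs=16 depth=4 groups=6
Count(depth <= 4) = 728127
Count(depth <= 3) = 236640
Count(depth == 4) = 728127 - 236640 = 491487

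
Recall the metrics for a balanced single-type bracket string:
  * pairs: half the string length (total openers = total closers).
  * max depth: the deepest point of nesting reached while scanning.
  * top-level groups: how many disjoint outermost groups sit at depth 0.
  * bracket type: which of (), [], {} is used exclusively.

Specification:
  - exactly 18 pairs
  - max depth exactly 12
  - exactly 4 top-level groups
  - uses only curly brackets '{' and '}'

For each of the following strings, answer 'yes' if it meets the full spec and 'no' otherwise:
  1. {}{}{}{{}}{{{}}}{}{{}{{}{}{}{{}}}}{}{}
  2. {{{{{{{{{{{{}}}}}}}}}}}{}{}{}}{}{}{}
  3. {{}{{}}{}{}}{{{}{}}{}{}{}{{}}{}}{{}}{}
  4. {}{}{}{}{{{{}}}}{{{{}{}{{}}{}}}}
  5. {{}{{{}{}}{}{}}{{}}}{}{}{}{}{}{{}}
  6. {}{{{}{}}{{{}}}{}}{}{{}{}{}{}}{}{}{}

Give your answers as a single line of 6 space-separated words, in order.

String 1 '{}{}{}{{}}{{{}}}{}{{}{{}{}{}{{}}}}{}{}': depth seq [1 0 1 0 1 0 1 2 1 0 1 2 3 2 1 0 1 0 1 2 1 2 3 2 3 2 3 2 3 4 3 2 1 0 1 0 1 0]
  -> pairs=19 depth=4 groups=9 -> no
String 2 '{{{{{{{{{{{{}}}}}}}}}}}{}{}{}}{}{}{}': depth seq [1 2 3 4 5 6 7 8 9 10 11 12 11 10 9 8 7 6 5 4 3 2 1 2 1 2 1 2 1 0 1 0 1 0 1 0]
  -> pairs=18 depth=12 groups=4 -> yes
String 3 '{{}{{}}{}{}}{{{}{}}{}{}{}{{}}{}}{{}}{}': depth seq [1 2 1 2 3 2 1 2 1 2 1 0 1 2 3 2 3 2 1 2 1 2 1 2 1 2 3 2 1 2 1 0 1 2 1 0 1 0]
  -> pairs=19 depth=3 groups=4 -> no
String 4 '{}{}{}{}{{{{}}}}{{{{}{}{{}}{}}}}': depth seq [1 0 1 0 1 0 1 0 1 2 3 4 3 2 1 0 1 2 3 4 3 4 3 4 5 4 3 4 3 2 1 0]
  -> pairs=16 depth=5 groups=6 -> no
String 5 '{{}{{{}{}}{}{}}{{}}}{}{}{}{}{}{{}}': depth seq [1 2 1 2 3 4 3 4 3 2 3 2 3 2 1 2 3 2 1 0 1 0 1 0 1 0 1 0 1 0 1 2 1 0]
  -> pairs=17 depth=4 groups=7 -> no
String 6 '{}{{{}{}}{{{}}}{}}{}{{}{}{}{}}{}{}{}': depth seq [1 0 1 2 3 2 3 2 1 2 3 4 3 2 1 2 1 0 1 0 1 2 1 2 1 2 1 2 1 0 1 0 1 0 1 0]
  -> pairs=18 depth=4 groups=7 -> no

Answer: no yes no no no no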